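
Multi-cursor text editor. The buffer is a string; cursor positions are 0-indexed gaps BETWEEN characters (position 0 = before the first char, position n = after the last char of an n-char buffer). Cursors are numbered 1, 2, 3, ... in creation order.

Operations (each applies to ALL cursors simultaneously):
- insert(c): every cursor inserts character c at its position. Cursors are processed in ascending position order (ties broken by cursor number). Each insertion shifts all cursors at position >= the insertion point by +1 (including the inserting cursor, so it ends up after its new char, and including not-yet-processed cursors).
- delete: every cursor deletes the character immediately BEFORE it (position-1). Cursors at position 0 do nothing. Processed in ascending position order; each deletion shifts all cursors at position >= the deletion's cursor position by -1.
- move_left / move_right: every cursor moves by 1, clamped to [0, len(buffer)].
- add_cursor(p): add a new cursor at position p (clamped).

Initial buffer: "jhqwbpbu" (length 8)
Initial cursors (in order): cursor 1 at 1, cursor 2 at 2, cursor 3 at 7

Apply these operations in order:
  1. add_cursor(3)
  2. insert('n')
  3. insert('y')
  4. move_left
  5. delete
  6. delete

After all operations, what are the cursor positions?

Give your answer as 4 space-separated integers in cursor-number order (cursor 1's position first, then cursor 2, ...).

After op 1 (add_cursor(3)): buffer="jhqwbpbu" (len 8), cursors c1@1 c2@2 c4@3 c3@7, authorship ........
After op 2 (insert('n')): buffer="jnhnqnwbpbnu" (len 12), cursors c1@2 c2@4 c4@6 c3@11, authorship .1.2.4....3.
After op 3 (insert('y')): buffer="jnyhnyqnywbpbnyu" (len 16), cursors c1@3 c2@6 c4@9 c3@15, authorship .11.22.44....33.
After op 4 (move_left): buffer="jnyhnyqnywbpbnyu" (len 16), cursors c1@2 c2@5 c4@8 c3@14, authorship .11.22.44....33.
After op 5 (delete): buffer="jyhyqywbpbyu" (len 12), cursors c1@1 c2@3 c4@5 c3@10, authorship .1.2.4....3.
After op 6 (delete): buffer="yyywbpyu" (len 8), cursors c1@0 c2@1 c4@2 c3@6, authorship 124...3.

Answer: 0 1 6 2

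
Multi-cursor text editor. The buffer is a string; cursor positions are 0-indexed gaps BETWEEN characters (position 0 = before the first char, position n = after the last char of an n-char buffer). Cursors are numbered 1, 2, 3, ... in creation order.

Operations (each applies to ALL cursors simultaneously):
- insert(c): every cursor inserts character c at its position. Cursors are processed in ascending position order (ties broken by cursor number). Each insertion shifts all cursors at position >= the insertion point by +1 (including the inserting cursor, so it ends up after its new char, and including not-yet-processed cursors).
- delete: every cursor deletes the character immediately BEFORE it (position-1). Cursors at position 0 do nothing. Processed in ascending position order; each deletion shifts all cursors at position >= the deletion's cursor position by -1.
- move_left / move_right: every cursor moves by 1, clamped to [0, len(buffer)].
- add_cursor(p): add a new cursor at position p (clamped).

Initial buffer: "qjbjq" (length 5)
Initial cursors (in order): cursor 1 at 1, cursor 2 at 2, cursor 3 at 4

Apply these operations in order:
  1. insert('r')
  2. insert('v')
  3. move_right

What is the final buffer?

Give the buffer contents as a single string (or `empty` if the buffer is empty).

After op 1 (insert('r')): buffer="qrjrbjrq" (len 8), cursors c1@2 c2@4 c3@7, authorship .1.2..3.
After op 2 (insert('v')): buffer="qrvjrvbjrvq" (len 11), cursors c1@3 c2@6 c3@10, authorship .11.22..33.
After op 3 (move_right): buffer="qrvjrvbjrvq" (len 11), cursors c1@4 c2@7 c3@11, authorship .11.22..33.

Answer: qrvjrvbjrvq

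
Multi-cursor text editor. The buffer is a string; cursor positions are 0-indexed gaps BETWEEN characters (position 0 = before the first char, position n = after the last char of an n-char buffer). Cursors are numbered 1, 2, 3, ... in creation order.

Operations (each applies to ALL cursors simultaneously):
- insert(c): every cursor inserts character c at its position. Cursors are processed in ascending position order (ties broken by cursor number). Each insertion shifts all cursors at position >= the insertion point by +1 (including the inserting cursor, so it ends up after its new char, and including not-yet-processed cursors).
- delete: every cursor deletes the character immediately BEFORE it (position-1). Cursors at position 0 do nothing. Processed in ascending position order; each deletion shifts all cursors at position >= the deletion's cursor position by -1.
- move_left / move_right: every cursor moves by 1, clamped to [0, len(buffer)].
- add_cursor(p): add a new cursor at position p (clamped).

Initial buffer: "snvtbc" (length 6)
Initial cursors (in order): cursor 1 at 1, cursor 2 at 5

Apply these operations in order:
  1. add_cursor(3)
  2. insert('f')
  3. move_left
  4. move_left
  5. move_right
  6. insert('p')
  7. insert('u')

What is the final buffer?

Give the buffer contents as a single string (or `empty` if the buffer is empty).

Answer: spufnvpuftbpufc

Derivation:
After op 1 (add_cursor(3)): buffer="snvtbc" (len 6), cursors c1@1 c3@3 c2@5, authorship ......
After op 2 (insert('f')): buffer="sfnvftbfc" (len 9), cursors c1@2 c3@5 c2@8, authorship .1..3..2.
After op 3 (move_left): buffer="sfnvftbfc" (len 9), cursors c1@1 c3@4 c2@7, authorship .1..3..2.
After op 4 (move_left): buffer="sfnvftbfc" (len 9), cursors c1@0 c3@3 c2@6, authorship .1..3..2.
After op 5 (move_right): buffer="sfnvftbfc" (len 9), cursors c1@1 c3@4 c2@7, authorship .1..3..2.
After op 6 (insert('p')): buffer="spfnvpftbpfc" (len 12), cursors c1@2 c3@6 c2@10, authorship .11..33..22.
After op 7 (insert('u')): buffer="spufnvpuftbpufc" (len 15), cursors c1@3 c3@8 c2@13, authorship .111..333..222.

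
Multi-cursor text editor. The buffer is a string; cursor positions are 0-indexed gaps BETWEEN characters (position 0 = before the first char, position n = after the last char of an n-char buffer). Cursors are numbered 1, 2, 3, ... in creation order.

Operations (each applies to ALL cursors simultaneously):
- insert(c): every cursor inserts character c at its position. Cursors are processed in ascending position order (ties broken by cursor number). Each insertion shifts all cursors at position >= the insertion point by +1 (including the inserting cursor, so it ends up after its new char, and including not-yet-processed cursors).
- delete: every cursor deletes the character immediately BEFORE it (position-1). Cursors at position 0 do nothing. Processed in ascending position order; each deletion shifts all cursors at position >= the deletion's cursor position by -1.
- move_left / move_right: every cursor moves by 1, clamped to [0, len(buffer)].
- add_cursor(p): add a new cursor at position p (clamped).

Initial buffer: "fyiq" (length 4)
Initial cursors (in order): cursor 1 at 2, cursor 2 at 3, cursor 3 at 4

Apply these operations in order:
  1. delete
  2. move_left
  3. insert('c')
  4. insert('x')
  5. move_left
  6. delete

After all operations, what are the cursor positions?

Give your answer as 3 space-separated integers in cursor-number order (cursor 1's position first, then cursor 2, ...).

Answer: 2 2 2

Derivation:
After op 1 (delete): buffer="f" (len 1), cursors c1@1 c2@1 c3@1, authorship .
After op 2 (move_left): buffer="f" (len 1), cursors c1@0 c2@0 c3@0, authorship .
After op 3 (insert('c')): buffer="cccf" (len 4), cursors c1@3 c2@3 c3@3, authorship 123.
After op 4 (insert('x')): buffer="cccxxxf" (len 7), cursors c1@6 c2@6 c3@6, authorship 123123.
After op 5 (move_left): buffer="cccxxxf" (len 7), cursors c1@5 c2@5 c3@5, authorship 123123.
After op 6 (delete): buffer="ccxf" (len 4), cursors c1@2 c2@2 c3@2, authorship 123.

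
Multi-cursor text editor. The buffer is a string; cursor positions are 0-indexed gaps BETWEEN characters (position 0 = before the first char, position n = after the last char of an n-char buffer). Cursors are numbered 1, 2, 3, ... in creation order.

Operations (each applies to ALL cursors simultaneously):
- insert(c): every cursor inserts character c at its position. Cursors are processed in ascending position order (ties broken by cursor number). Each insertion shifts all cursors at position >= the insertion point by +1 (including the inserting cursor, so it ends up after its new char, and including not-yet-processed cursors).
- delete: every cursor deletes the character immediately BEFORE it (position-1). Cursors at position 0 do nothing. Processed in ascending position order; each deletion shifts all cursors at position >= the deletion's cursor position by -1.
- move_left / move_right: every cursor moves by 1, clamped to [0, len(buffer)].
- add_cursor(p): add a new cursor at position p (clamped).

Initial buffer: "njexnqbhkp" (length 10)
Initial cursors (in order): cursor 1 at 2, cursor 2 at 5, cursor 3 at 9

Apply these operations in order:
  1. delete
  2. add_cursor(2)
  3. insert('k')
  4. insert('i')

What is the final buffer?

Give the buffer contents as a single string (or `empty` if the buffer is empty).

After op 1 (delete): buffer="nexqbhp" (len 7), cursors c1@1 c2@3 c3@6, authorship .......
After op 2 (add_cursor(2)): buffer="nexqbhp" (len 7), cursors c1@1 c4@2 c2@3 c3@6, authorship .......
After op 3 (insert('k')): buffer="nkekxkqbhkp" (len 11), cursors c1@2 c4@4 c2@6 c3@10, authorship .1.4.2...3.
After op 4 (insert('i')): buffer="nkiekixkiqbhkip" (len 15), cursors c1@3 c4@6 c2@9 c3@14, authorship .11.44.22...33.

Answer: nkiekixkiqbhkip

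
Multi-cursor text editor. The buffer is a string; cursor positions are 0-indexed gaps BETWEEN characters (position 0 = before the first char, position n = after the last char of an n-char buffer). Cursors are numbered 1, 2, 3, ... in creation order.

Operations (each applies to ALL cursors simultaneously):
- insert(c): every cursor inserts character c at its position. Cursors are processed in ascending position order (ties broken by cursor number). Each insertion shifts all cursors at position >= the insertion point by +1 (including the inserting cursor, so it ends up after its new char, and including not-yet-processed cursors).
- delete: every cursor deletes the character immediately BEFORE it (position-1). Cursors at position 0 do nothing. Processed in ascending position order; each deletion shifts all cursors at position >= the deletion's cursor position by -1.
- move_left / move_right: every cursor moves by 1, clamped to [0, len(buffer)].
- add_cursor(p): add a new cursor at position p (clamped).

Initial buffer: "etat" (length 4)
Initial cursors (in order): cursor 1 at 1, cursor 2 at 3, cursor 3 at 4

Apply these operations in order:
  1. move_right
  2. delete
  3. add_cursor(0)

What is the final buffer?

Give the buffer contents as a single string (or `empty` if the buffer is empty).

Answer: e

Derivation:
After op 1 (move_right): buffer="etat" (len 4), cursors c1@2 c2@4 c3@4, authorship ....
After op 2 (delete): buffer="e" (len 1), cursors c1@1 c2@1 c3@1, authorship .
After op 3 (add_cursor(0)): buffer="e" (len 1), cursors c4@0 c1@1 c2@1 c3@1, authorship .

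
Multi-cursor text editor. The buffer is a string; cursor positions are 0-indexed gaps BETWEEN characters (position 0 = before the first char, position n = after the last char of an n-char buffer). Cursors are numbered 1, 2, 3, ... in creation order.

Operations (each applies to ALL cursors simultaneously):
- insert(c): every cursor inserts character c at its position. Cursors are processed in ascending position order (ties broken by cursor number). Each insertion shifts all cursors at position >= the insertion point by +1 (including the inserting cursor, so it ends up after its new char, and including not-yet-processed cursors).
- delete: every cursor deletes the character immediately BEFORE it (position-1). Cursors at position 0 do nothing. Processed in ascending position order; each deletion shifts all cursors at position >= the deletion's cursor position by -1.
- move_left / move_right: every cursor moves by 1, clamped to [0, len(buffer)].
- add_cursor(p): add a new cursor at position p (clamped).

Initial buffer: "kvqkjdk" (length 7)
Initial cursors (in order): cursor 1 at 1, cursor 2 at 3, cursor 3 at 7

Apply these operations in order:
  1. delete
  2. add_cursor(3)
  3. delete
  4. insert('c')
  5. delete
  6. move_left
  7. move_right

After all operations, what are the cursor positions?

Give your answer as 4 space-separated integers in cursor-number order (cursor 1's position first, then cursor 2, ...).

Answer: 1 1 1 1

Derivation:
After op 1 (delete): buffer="vkjd" (len 4), cursors c1@0 c2@1 c3@4, authorship ....
After op 2 (add_cursor(3)): buffer="vkjd" (len 4), cursors c1@0 c2@1 c4@3 c3@4, authorship ....
After op 3 (delete): buffer="k" (len 1), cursors c1@0 c2@0 c3@1 c4@1, authorship .
After op 4 (insert('c')): buffer="cckcc" (len 5), cursors c1@2 c2@2 c3@5 c4@5, authorship 12.34
After op 5 (delete): buffer="k" (len 1), cursors c1@0 c2@0 c3@1 c4@1, authorship .
After op 6 (move_left): buffer="k" (len 1), cursors c1@0 c2@0 c3@0 c4@0, authorship .
After op 7 (move_right): buffer="k" (len 1), cursors c1@1 c2@1 c3@1 c4@1, authorship .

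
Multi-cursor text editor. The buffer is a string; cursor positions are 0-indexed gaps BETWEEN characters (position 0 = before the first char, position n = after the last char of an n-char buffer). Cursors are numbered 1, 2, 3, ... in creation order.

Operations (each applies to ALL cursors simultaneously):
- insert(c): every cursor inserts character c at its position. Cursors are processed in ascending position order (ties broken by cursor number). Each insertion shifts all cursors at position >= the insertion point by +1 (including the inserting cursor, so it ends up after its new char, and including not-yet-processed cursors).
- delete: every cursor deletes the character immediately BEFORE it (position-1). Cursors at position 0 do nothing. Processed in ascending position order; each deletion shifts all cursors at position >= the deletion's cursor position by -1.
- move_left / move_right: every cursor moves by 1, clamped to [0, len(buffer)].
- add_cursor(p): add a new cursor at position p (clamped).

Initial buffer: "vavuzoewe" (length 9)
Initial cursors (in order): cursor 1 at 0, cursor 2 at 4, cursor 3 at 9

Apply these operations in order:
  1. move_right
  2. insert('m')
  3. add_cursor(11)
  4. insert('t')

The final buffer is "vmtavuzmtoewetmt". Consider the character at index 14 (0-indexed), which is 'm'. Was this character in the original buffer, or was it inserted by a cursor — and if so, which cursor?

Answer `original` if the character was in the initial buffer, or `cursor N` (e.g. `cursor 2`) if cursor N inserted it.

After op 1 (move_right): buffer="vavuzoewe" (len 9), cursors c1@1 c2@5 c3@9, authorship .........
After op 2 (insert('m')): buffer="vmavuzmoewem" (len 12), cursors c1@2 c2@7 c3@12, authorship .1....2....3
After op 3 (add_cursor(11)): buffer="vmavuzmoewem" (len 12), cursors c1@2 c2@7 c4@11 c3@12, authorship .1....2....3
After op 4 (insert('t')): buffer="vmtavuzmtoewetmt" (len 16), cursors c1@3 c2@9 c4@14 c3@16, authorship .11....22....433
Authorship (.=original, N=cursor N): . 1 1 . . . . 2 2 . . . . 4 3 3
Index 14: author = 3

Answer: cursor 3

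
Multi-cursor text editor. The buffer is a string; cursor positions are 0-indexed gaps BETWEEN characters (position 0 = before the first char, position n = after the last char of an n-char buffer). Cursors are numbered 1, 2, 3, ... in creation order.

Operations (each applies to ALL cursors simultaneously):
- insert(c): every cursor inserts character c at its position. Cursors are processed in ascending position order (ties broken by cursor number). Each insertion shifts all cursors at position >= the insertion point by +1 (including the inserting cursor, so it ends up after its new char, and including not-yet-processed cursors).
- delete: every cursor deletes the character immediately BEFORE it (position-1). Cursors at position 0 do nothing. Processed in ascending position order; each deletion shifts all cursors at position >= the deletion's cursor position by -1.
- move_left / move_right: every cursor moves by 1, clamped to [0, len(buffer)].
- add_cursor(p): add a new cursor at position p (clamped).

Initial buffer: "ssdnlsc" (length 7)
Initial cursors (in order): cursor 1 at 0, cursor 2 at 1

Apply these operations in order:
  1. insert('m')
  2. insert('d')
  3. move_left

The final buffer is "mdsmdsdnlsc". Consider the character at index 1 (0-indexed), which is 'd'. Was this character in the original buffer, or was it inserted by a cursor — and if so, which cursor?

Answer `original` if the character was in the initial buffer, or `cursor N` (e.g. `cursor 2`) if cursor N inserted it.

After op 1 (insert('m')): buffer="msmsdnlsc" (len 9), cursors c1@1 c2@3, authorship 1.2......
After op 2 (insert('d')): buffer="mdsmdsdnlsc" (len 11), cursors c1@2 c2@5, authorship 11.22......
After op 3 (move_left): buffer="mdsmdsdnlsc" (len 11), cursors c1@1 c2@4, authorship 11.22......
Authorship (.=original, N=cursor N): 1 1 . 2 2 . . . . . .
Index 1: author = 1

Answer: cursor 1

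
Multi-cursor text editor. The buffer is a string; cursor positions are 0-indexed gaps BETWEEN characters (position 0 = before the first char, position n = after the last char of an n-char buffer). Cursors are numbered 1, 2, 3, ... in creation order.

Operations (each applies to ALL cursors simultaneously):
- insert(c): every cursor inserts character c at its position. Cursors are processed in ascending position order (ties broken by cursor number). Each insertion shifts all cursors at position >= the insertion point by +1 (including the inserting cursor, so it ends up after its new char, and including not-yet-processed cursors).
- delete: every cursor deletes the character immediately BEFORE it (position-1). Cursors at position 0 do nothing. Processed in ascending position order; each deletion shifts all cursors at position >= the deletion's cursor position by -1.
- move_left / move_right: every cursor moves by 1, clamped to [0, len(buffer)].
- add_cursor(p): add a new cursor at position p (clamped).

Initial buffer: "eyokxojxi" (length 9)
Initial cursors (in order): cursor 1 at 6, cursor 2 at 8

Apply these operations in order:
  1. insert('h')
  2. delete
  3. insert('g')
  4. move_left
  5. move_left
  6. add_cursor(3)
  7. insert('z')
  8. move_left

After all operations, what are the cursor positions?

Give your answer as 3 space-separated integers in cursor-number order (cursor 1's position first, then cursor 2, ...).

After op 1 (insert('h')): buffer="eyokxohjxhi" (len 11), cursors c1@7 c2@10, authorship ......1..2.
After op 2 (delete): buffer="eyokxojxi" (len 9), cursors c1@6 c2@8, authorship .........
After op 3 (insert('g')): buffer="eyokxogjxgi" (len 11), cursors c1@7 c2@10, authorship ......1..2.
After op 4 (move_left): buffer="eyokxogjxgi" (len 11), cursors c1@6 c2@9, authorship ......1..2.
After op 5 (move_left): buffer="eyokxogjxgi" (len 11), cursors c1@5 c2@8, authorship ......1..2.
After op 6 (add_cursor(3)): buffer="eyokxogjxgi" (len 11), cursors c3@3 c1@5 c2@8, authorship ......1..2.
After op 7 (insert('z')): buffer="eyozkxzogjzxgi" (len 14), cursors c3@4 c1@7 c2@11, authorship ...3..1.1.2.2.
After op 8 (move_left): buffer="eyozkxzogjzxgi" (len 14), cursors c3@3 c1@6 c2@10, authorship ...3..1.1.2.2.

Answer: 6 10 3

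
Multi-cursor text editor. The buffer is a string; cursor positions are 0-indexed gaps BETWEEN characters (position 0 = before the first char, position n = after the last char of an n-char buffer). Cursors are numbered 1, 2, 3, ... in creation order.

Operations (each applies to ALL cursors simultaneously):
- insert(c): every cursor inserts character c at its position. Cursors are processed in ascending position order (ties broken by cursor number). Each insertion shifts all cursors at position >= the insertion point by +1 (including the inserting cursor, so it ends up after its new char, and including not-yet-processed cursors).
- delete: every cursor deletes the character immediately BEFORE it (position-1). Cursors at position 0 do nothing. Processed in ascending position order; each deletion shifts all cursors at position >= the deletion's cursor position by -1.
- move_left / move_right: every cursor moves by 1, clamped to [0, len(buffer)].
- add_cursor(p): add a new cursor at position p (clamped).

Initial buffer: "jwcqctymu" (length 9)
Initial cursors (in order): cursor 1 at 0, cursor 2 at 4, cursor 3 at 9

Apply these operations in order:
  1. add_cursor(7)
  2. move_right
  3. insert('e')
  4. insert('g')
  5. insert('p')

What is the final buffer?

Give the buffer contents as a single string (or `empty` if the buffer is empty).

Answer: jegpwcqcegptymegpuegp

Derivation:
After op 1 (add_cursor(7)): buffer="jwcqctymu" (len 9), cursors c1@0 c2@4 c4@7 c3@9, authorship .........
After op 2 (move_right): buffer="jwcqctymu" (len 9), cursors c1@1 c2@5 c4@8 c3@9, authorship .........
After op 3 (insert('e')): buffer="jewcqcetymeue" (len 13), cursors c1@2 c2@7 c4@11 c3@13, authorship .1....2...4.3
After op 4 (insert('g')): buffer="jegwcqcegtymegueg" (len 17), cursors c1@3 c2@9 c4@14 c3@17, authorship .11....22...44.33
After op 5 (insert('p')): buffer="jegpwcqcegptymegpuegp" (len 21), cursors c1@4 c2@11 c4@17 c3@21, authorship .111....222...444.333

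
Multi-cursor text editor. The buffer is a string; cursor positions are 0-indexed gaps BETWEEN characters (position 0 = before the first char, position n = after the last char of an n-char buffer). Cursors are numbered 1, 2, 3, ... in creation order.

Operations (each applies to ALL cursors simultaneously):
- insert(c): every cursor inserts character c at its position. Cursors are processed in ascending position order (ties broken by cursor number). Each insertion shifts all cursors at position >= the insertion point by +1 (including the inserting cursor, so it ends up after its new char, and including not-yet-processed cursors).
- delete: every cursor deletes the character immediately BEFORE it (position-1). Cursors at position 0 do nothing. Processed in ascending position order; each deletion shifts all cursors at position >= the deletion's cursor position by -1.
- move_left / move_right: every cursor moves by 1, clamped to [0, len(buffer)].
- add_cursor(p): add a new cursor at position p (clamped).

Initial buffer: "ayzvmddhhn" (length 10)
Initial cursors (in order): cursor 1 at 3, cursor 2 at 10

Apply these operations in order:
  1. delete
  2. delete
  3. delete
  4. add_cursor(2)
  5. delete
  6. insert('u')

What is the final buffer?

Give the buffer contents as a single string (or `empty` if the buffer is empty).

Answer: uvudu

Derivation:
After op 1 (delete): buffer="ayvmddhh" (len 8), cursors c1@2 c2@8, authorship ........
After op 2 (delete): buffer="avmddh" (len 6), cursors c1@1 c2@6, authorship ......
After op 3 (delete): buffer="vmdd" (len 4), cursors c1@0 c2@4, authorship ....
After op 4 (add_cursor(2)): buffer="vmdd" (len 4), cursors c1@0 c3@2 c2@4, authorship ....
After op 5 (delete): buffer="vd" (len 2), cursors c1@0 c3@1 c2@2, authorship ..
After op 6 (insert('u')): buffer="uvudu" (len 5), cursors c1@1 c3@3 c2@5, authorship 1.3.2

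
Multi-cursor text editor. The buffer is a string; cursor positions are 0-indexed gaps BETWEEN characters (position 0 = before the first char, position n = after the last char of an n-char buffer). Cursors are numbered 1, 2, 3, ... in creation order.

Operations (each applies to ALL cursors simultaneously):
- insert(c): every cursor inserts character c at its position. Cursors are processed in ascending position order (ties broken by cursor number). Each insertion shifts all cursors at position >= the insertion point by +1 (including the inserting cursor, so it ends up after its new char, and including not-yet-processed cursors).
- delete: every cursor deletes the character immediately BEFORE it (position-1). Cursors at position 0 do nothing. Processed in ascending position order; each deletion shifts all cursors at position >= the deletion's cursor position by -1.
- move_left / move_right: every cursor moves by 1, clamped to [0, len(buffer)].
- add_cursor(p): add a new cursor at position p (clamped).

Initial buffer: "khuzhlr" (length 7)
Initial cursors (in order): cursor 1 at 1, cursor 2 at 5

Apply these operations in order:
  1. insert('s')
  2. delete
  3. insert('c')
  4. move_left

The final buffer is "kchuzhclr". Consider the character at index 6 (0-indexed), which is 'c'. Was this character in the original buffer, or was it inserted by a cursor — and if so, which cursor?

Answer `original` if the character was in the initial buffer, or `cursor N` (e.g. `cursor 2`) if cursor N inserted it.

Answer: cursor 2

Derivation:
After op 1 (insert('s')): buffer="kshuzhslr" (len 9), cursors c1@2 c2@7, authorship .1....2..
After op 2 (delete): buffer="khuzhlr" (len 7), cursors c1@1 c2@5, authorship .......
After op 3 (insert('c')): buffer="kchuzhclr" (len 9), cursors c1@2 c2@7, authorship .1....2..
After op 4 (move_left): buffer="kchuzhclr" (len 9), cursors c1@1 c2@6, authorship .1....2..
Authorship (.=original, N=cursor N): . 1 . . . . 2 . .
Index 6: author = 2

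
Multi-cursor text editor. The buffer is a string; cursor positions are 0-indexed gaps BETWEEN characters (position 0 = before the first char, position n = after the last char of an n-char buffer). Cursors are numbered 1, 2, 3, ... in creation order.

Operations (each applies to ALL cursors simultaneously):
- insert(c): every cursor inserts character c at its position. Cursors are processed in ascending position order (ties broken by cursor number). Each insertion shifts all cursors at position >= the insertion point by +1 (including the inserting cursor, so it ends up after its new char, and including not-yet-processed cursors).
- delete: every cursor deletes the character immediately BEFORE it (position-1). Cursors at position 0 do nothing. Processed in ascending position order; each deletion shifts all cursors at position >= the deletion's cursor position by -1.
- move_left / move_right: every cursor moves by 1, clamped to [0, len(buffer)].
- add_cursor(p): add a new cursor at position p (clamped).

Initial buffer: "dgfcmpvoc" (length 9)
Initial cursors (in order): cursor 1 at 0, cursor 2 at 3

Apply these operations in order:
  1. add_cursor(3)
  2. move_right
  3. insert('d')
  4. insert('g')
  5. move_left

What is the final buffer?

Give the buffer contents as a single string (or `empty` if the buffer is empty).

After op 1 (add_cursor(3)): buffer="dgfcmpvoc" (len 9), cursors c1@0 c2@3 c3@3, authorship .........
After op 2 (move_right): buffer="dgfcmpvoc" (len 9), cursors c1@1 c2@4 c3@4, authorship .........
After op 3 (insert('d')): buffer="ddgfcddmpvoc" (len 12), cursors c1@2 c2@7 c3@7, authorship .1...23.....
After op 4 (insert('g')): buffer="ddggfcddggmpvoc" (len 15), cursors c1@3 c2@10 c3@10, authorship .11...2323.....
After op 5 (move_left): buffer="ddggfcddggmpvoc" (len 15), cursors c1@2 c2@9 c3@9, authorship .11...2323.....

Answer: ddggfcddggmpvoc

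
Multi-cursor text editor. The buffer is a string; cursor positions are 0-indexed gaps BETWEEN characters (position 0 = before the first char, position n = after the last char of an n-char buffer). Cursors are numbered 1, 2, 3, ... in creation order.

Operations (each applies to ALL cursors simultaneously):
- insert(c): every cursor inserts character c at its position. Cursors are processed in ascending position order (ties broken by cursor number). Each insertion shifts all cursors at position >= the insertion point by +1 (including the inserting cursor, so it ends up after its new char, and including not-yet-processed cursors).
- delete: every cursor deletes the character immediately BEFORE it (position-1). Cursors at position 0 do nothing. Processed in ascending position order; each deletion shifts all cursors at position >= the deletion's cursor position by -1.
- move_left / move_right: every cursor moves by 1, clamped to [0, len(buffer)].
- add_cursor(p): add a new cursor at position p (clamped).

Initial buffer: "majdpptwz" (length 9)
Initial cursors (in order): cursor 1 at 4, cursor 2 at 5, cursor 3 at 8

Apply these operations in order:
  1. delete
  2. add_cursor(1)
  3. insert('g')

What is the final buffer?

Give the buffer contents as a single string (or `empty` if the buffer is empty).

After op 1 (delete): buffer="majptz" (len 6), cursors c1@3 c2@3 c3@5, authorship ......
After op 2 (add_cursor(1)): buffer="majptz" (len 6), cursors c4@1 c1@3 c2@3 c3@5, authorship ......
After op 3 (insert('g')): buffer="mgajggptgz" (len 10), cursors c4@2 c1@6 c2@6 c3@9, authorship .4..12..3.

Answer: mgajggptgz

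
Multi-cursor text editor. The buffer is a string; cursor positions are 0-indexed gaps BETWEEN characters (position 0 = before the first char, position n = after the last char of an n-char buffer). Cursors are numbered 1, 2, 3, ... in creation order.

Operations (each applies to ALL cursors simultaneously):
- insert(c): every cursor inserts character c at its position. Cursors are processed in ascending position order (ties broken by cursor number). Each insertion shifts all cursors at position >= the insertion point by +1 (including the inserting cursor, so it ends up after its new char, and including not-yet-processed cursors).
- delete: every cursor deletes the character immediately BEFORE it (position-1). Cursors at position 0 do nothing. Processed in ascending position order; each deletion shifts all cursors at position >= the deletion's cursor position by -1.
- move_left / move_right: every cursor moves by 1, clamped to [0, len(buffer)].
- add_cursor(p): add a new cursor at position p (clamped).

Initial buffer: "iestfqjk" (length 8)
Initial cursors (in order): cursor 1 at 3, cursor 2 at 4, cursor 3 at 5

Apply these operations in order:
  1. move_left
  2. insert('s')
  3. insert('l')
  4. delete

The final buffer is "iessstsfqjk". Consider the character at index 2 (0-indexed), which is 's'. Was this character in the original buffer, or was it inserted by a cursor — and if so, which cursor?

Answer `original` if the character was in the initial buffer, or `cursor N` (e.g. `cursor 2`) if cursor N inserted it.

After op 1 (move_left): buffer="iestfqjk" (len 8), cursors c1@2 c2@3 c3@4, authorship ........
After op 2 (insert('s')): buffer="iessstsfqjk" (len 11), cursors c1@3 c2@5 c3@7, authorship ..1.2.3....
After op 3 (insert('l')): buffer="ieslssltslfqjk" (len 14), cursors c1@4 c2@7 c3@10, authorship ..11.22.33....
After op 4 (delete): buffer="iessstsfqjk" (len 11), cursors c1@3 c2@5 c3@7, authorship ..1.2.3....
Authorship (.=original, N=cursor N): . . 1 . 2 . 3 . . . .
Index 2: author = 1

Answer: cursor 1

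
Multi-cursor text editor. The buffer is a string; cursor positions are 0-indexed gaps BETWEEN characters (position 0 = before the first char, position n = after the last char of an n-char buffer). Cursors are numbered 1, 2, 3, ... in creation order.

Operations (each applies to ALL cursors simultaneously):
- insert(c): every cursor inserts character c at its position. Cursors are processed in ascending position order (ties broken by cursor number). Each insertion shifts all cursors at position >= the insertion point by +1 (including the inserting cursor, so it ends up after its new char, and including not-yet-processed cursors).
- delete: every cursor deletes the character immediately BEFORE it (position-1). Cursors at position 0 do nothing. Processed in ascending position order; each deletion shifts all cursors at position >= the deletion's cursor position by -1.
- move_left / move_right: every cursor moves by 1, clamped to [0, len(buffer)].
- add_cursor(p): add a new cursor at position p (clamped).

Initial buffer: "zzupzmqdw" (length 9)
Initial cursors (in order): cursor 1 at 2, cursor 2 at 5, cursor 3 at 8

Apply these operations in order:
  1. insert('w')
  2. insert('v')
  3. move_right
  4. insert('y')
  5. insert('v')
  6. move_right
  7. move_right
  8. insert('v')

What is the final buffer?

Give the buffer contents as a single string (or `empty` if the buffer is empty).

Answer: zzwvuyvpzvwvmyvqdvwvwyvv

Derivation:
After op 1 (insert('w')): buffer="zzwupzwmqdww" (len 12), cursors c1@3 c2@7 c3@11, authorship ..1...2...3.
After op 2 (insert('v')): buffer="zzwvupzwvmqdwvw" (len 15), cursors c1@4 c2@9 c3@14, authorship ..11...22...33.
After op 3 (move_right): buffer="zzwvupzwvmqdwvw" (len 15), cursors c1@5 c2@10 c3@15, authorship ..11...22...33.
After op 4 (insert('y')): buffer="zzwvuypzwvmyqdwvwy" (len 18), cursors c1@6 c2@12 c3@18, authorship ..11.1..22.2..33.3
After op 5 (insert('v')): buffer="zzwvuyvpzwvmyvqdwvwyv" (len 21), cursors c1@7 c2@14 c3@21, authorship ..11.11..22.22..33.33
After op 6 (move_right): buffer="zzwvuyvpzwvmyvqdwvwyv" (len 21), cursors c1@8 c2@15 c3@21, authorship ..11.11..22.22..33.33
After op 7 (move_right): buffer="zzwvuyvpzwvmyvqdwvwyv" (len 21), cursors c1@9 c2@16 c3@21, authorship ..11.11..22.22..33.33
After op 8 (insert('v')): buffer="zzwvuyvpzvwvmyvqdvwvwyvv" (len 24), cursors c1@10 c2@18 c3@24, authorship ..11.11..122.22..233.333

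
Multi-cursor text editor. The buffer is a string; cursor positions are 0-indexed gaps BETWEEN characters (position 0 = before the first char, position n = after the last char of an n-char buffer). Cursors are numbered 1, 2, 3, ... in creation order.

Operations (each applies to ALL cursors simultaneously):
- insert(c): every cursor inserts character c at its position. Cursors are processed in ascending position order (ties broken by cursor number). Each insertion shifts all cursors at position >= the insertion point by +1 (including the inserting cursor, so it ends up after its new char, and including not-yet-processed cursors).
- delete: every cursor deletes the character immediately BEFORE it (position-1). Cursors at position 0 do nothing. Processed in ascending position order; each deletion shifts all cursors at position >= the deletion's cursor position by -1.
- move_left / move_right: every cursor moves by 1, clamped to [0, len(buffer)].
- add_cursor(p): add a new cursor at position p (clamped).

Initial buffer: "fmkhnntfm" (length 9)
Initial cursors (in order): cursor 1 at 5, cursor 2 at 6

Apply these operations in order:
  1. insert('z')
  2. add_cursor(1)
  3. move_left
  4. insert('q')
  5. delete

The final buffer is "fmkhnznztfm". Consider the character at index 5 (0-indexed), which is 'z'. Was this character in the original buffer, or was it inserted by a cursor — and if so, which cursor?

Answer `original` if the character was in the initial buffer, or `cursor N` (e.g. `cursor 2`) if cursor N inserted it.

After op 1 (insert('z')): buffer="fmkhnznztfm" (len 11), cursors c1@6 c2@8, authorship .....1.2...
After op 2 (add_cursor(1)): buffer="fmkhnznztfm" (len 11), cursors c3@1 c1@6 c2@8, authorship .....1.2...
After op 3 (move_left): buffer="fmkhnznztfm" (len 11), cursors c3@0 c1@5 c2@7, authorship .....1.2...
After op 4 (insert('q')): buffer="qfmkhnqznqztfm" (len 14), cursors c3@1 c1@7 c2@10, authorship 3.....11.22...
After op 5 (delete): buffer="fmkhnznztfm" (len 11), cursors c3@0 c1@5 c2@7, authorship .....1.2...
Authorship (.=original, N=cursor N): . . . . . 1 . 2 . . .
Index 5: author = 1

Answer: cursor 1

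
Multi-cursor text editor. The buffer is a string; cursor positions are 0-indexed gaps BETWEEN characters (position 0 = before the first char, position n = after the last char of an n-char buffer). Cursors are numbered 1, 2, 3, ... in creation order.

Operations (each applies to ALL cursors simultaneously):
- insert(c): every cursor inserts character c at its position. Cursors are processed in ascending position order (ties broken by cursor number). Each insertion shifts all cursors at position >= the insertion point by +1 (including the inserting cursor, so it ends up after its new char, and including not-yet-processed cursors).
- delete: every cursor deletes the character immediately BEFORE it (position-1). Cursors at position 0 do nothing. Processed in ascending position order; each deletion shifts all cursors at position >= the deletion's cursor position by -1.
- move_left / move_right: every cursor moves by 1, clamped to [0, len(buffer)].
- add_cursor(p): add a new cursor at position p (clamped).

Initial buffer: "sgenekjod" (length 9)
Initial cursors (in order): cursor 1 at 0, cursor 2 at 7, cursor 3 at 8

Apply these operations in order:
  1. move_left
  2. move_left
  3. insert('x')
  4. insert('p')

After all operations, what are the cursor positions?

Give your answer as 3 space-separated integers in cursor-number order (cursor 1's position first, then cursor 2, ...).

Answer: 2 9 12

Derivation:
After op 1 (move_left): buffer="sgenekjod" (len 9), cursors c1@0 c2@6 c3@7, authorship .........
After op 2 (move_left): buffer="sgenekjod" (len 9), cursors c1@0 c2@5 c3@6, authorship .........
After op 3 (insert('x')): buffer="xsgenexkxjod" (len 12), cursors c1@1 c2@7 c3@9, authorship 1.....2.3...
After op 4 (insert('p')): buffer="xpsgenexpkxpjod" (len 15), cursors c1@2 c2@9 c3@12, authorship 11.....22.33...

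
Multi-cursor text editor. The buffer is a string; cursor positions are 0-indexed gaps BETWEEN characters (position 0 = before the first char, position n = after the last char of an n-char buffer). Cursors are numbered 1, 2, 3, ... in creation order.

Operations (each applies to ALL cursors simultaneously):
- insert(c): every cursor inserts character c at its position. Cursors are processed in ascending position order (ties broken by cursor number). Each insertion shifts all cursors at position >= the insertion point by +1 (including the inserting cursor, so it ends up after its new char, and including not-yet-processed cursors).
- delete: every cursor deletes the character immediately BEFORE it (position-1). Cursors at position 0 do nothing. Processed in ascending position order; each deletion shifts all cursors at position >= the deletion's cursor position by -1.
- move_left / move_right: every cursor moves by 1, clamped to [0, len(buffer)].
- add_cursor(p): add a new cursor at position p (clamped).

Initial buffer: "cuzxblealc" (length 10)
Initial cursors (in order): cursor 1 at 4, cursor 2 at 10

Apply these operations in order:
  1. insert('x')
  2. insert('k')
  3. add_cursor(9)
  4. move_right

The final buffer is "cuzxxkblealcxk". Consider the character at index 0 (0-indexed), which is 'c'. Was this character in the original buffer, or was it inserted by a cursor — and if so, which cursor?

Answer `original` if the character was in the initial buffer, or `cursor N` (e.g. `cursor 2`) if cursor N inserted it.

Answer: original

Derivation:
After op 1 (insert('x')): buffer="cuzxxblealcx" (len 12), cursors c1@5 c2@12, authorship ....1......2
After op 2 (insert('k')): buffer="cuzxxkblealcxk" (len 14), cursors c1@6 c2@14, authorship ....11......22
After op 3 (add_cursor(9)): buffer="cuzxxkblealcxk" (len 14), cursors c1@6 c3@9 c2@14, authorship ....11......22
After op 4 (move_right): buffer="cuzxxkblealcxk" (len 14), cursors c1@7 c3@10 c2@14, authorship ....11......22
Authorship (.=original, N=cursor N): . . . . 1 1 . . . . . . 2 2
Index 0: author = original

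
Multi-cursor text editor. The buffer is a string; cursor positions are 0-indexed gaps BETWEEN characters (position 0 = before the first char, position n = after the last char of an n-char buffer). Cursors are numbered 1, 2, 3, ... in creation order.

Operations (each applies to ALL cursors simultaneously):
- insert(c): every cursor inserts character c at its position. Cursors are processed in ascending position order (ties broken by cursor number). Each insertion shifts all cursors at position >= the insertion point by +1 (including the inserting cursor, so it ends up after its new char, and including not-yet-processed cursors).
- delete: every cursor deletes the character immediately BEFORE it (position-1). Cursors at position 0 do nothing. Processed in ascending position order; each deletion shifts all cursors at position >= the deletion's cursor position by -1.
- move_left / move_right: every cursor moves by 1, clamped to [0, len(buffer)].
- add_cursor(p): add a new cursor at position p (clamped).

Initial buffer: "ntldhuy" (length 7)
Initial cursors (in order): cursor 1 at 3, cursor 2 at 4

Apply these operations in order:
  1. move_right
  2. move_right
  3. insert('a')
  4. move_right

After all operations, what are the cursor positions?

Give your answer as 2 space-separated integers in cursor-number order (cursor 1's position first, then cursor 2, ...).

Answer: 7 9

Derivation:
After op 1 (move_right): buffer="ntldhuy" (len 7), cursors c1@4 c2@5, authorship .......
After op 2 (move_right): buffer="ntldhuy" (len 7), cursors c1@5 c2@6, authorship .......
After op 3 (insert('a')): buffer="ntldhauay" (len 9), cursors c1@6 c2@8, authorship .....1.2.
After op 4 (move_right): buffer="ntldhauay" (len 9), cursors c1@7 c2@9, authorship .....1.2.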